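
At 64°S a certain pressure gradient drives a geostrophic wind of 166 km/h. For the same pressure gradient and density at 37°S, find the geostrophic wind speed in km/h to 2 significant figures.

With the same pressure gradient and density, V_g ∝ 1/f ∝ 1/sin φ.
V₂ = V₁ · sin φ₁ / sin φ₂ = 166 × sin 64° / sin 37°
V₂ = 166 × 0.8988/0.6018 = 250 km/h

250 km/h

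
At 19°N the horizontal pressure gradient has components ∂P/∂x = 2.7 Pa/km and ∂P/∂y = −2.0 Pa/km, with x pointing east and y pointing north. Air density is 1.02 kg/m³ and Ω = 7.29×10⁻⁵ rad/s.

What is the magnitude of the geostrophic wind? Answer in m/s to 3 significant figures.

69.4 m/s

Coriolis parameter at 19°N:
f = 2Ω sin φ = 2 × 7.29×10⁻⁵ × sin 19° = 4.75×10⁻⁵ s⁻¹
Component geostrophic relations (x east, y north):
u_g = −(1/(fρ)) ∂P/∂y,  v_g = (1/(fρ)) ∂P/∂x
u_g = −(−2.0×10⁻³)/(4.75×10⁻⁵ × 1.02) = 41.3 m/s;  v_g = (2.7×10⁻³)/(4.75×10⁻⁵ × 1.02) = 55.8 m/s
|V_g| = √(u_g² + v_g²) = 69.4 m/s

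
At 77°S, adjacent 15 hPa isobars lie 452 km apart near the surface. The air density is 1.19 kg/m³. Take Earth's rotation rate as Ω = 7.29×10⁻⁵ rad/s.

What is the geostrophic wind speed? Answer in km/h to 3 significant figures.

Coriolis parameter at 77°S:
f = 2Ω sin φ = 2 × 7.29×10⁻⁵ × sin 77° = 1.42×10⁻⁴ s⁻¹
Pressure gradient: |∂P/∂n| = 1500 Pa / 452000 m = 3.32×10⁻³ Pa/m
Geostrophic balance (pressure-gradient force = Coriolis force):
V_g = (1/(fρ)) |∂P/∂n| = 3.32×10⁻³ / (1.42×10⁻⁴ × 1.19) = 19.6 m/s
Converting: 19.6 m/s × 3.6 = 70.7 km/h

70.7 km/h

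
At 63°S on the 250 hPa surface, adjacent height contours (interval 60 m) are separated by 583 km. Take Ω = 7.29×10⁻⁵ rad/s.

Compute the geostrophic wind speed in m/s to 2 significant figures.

7.8 m/s

Coriolis parameter at 63°S:
f = 2Ω sin φ = 2 × 7.29×10⁻⁵ × sin 63° = 1.30×10⁻⁴ s⁻¹
Height gradient: |∂Z/∂n| = 60 m / 583000 m = 1.03×10⁻⁴
On a pressure surface, geostrophic balance gives V_g = (g/f)|∂Z/∂n|:
V_g = 9.81 × 1.03×10⁻⁴ / 1.30×10⁻⁴ = 7.77 m/s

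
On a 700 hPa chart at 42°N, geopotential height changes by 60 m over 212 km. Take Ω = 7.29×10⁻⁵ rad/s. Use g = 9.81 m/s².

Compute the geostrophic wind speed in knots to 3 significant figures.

Coriolis parameter at 42°N:
f = 2Ω sin φ = 2 × 7.29×10⁻⁵ × sin 42° = 9.76×10⁻⁵ s⁻¹
Height gradient: |∂Z/∂n| = 60 m / 212000 m = 2.83×10⁻⁴
On a pressure surface, geostrophic balance gives V_g = (g/f)|∂Z/∂n|:
V_g = 9.81 × 2.83×10⁻⁴ / 9.76×10⁻⁵ = 28.5 m/s
Converting: 28.5 m/s × 1.944 = 55.3 knots

55.3 knots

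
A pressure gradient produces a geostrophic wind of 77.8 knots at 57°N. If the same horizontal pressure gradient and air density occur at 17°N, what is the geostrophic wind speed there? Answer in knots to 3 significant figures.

With the same pressure gradient and density, V_g ∝ 1/f ∝ 1/sin φ.
V₂ = V₁ · sin φ₁ / sin φ₂ = 77.8 × sin 57° / sin 17°
V₂ = 77.8 × 0.8387/0.2924 = 223 knots

223 knots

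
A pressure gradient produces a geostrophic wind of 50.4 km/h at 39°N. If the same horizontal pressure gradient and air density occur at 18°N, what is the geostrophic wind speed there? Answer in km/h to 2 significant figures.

100 km/h

With the same pressure gradient and density, V_g ∝ 1/f ∝ 1/sin φ.
V₂ = V₁ · sin φ₁ / sin φ₂ = 50.4 × sin 39° / sin 18°
V₂ = 50.4 × 0.6293/0.3090 = 100 km/h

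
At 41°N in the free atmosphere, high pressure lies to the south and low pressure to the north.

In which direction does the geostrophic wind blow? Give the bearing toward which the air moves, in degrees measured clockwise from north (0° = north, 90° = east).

090°

The pressure-gradient force points toward the north (bearing 000°).
Geostrophic balance: in the Northern Hemisphere the Coriolis force deflects motion to the right, so the geostrophic wind blows 90° to the right of the pressure-gradient force (low pressure on the left).
Rotating 000° by 90° clockwise gives 090° — the wind blows toward the east.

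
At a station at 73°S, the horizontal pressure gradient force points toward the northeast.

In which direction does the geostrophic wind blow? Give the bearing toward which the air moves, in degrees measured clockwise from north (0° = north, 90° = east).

The pressure-gradient force points toward the northeast (bearing 045°).
Geostrophic balance: in the Southern Hemisphere the Coriolis force deflects motion to the left, so the geostrophic wind blows 90° to the left of the pressure-gradient force (low pressure on the right).
Rotating 045° by 90° counterclockwise gives 315° — the wind blows toward the northwest.

315°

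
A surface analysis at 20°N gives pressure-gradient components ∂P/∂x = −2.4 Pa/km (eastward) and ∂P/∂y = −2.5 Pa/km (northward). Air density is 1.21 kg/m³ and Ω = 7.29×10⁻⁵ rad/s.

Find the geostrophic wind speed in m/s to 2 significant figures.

57 m/s

Coriolis parameter at 20°N:
f = 2Ω sin φ = 2 × 7.29×10⁻⁵ × sin 20° = 4.99×10⁻⁵ s⁻¹
Component geostrophic relations (x east, y north):
u_g = −(1/(fρ)) ∂P/∂y,  v_g = (1/(fρ)) ∂P/∂x
u_g = −(−2.5×10⁻³)/(4.99×10⁻⁵ × 1.21) = 41.4 m/s;  v_g = (−2.4×10⁻³)/(4.99×10⁻⁵ × 1.21) = −39.8 m/s
|V_g| = √(u_g² + v_g²) = 57.4 m/s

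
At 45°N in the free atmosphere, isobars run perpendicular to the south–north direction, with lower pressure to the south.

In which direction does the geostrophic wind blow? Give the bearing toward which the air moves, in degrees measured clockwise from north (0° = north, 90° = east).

270°

The pressure-gradient force points toward the south (bearing 180°).
Geostrophic balance: in the Northern Hemisphere the Coriolis force deflects motion to the right, so the geostrophic wind blows 90° to the right of the pressure-gradient force (low pressure on the left).
Rotating 180° by 90° clockwise gives 270° — the wind blows toward the west.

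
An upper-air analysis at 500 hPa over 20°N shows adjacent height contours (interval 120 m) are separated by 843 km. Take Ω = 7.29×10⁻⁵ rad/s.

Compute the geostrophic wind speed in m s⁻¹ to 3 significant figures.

Coriolis parameter at 20°N:
f = 2Ω sin φ = 2 × 7.29×10⁻⁵ × sin 20° = 4.99×10⁻⁵ s⁻¹
Height gradient: |∂Z/∂n| = 120 m / 843000 m = 1.42×10⁻⁴
On a pressure surface, geostrophic balance gives V_g = (g/f)|∂Z/∂n|:
V_g = 9.81 × 1.42×10⁻⁴ / 4.99×10⁻⁵ = 28.0 m/s

28.0 m s⁻¹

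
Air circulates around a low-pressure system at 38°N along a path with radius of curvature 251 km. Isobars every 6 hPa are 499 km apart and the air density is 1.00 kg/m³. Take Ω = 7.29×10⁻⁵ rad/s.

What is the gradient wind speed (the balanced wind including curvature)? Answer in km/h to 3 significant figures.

34.0 km/h

Coriolis parameter at 38°N:
f = 2Ω sin φ = 2 × 7.29×10⁻⁵ × sin 38° = 8.98×10⁻⁵ s⁻¹
Pressure gradient: |∂P/∂n| = 600 Pa / 499000 m = 1.20×10⁻³ Pa/m
Geostrophic speed: V_g = |∂P/∂n|/(fρ) = 1.20×10⁻³/(8.98×10⁻⁵ × 1.00) = 13.4 m/s
Around a low, centrifugal force acts outward with Coriolis, so pressure-gradient force balances both:
(1/ρ)|∂P/∂n| = fV + V²/R  →  V² + fR·V − fR·V_g = 0
With fR = 8.98×10⁻⁵ × 251×10³ m = 22.5 m/s:
V = [−fR + √((fR)² + 4 fR V_g)]/2 = [−22.5 + √(22.5² + 4×22.5×13.4)]/2 = 9.44 m/s
Subgeostrophic (V < V_g = 13.4 m/s), as expected around a low.
Converting: 9.44 m/s × 3.6 = 34.0 km/h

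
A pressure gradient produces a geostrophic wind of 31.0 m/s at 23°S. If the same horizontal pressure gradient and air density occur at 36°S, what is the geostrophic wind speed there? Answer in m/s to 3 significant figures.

20.6 m/s

With the same pressure gradient and density, V_g ∝ 1/f ∝ 1/sin φ.
V₂ = V₁ · sin φ₁ / sin φ₂ = 31.0 × sin 23° / sin 36°
V₂ = 31.0 × 0.3907/0.5878 = 20.6 m/s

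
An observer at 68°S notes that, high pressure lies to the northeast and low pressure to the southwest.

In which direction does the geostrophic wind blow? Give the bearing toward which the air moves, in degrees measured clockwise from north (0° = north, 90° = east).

135°

The pressure-gradient force points toward the southwest (bearing 225°).
Geostrophic balance: in the Southern Hemisphere the Coriolis force deflects motion to the left, so the geostrophic wind blows 90° to the left of the pressure-gradient force (low pressure on the right).
Rotating 225° by 90° counterclockwise gives 135° — the wind blows toward the southeast.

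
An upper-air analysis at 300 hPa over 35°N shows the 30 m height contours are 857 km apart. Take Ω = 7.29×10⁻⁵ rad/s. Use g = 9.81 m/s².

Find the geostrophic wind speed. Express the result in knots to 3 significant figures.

Coriolis parameter at 35°N:
f = 2Ω sin φ = 2 × 7.29×10⁻⁵ × sin 35° = 8.36×10⁻⁵ s⁻¹
Height gradient: |∂Z/∂n| = 30 m / 857000 m = 3.50×10⁻⁵
On a pressure surface, geostrophic balance gives V_g = (g/f)|∂Z/∂n|:
V_g = 9.81 × 3.50×10⁻⁵ / 8.36×10⁻⁵ = 4.11 m/s
Converting: 4.11 m/s × 1.944 = 7.98 knots

7.98 knots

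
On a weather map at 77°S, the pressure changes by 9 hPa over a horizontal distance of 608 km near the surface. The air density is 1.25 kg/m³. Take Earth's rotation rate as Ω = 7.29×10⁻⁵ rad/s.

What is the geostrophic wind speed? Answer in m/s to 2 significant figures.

8.3 m/s

Coriolis parameter at 77°S:
f = 2Ω sin φ = 2 × 7.29×10⁻⁵ × sin 77° = 1.42×10⁻⁴ s⁻¹
Pressure gradient: |∂P/∂n| = 900 Pa / 608000 m = 1.48×10⁻³ Pa/m
Geostrophic balance (pressure-gradient force = Coriolis force):
V_g = (1/(fρ)) |∂P/∂n| = 1.48×10⁻³ / (1.42×10⁻⁴ × 1.25) = 8.34 m/s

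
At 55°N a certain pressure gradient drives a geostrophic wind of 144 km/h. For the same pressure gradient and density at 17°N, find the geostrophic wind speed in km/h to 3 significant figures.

With the same pressure gradient and density, V_g ∝ 1/f ∝ 1/sin φ.
V₂ = V₁ · sin φ₁ / sin φ₂ = 144 × sin 55° / sin 17°
V₂ = 144 × 0.8192/0.2924 = 403 km/h

403 km/h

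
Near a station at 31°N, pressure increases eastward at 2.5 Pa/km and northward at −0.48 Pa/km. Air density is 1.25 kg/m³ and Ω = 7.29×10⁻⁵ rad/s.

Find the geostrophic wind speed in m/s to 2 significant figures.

Coriolis parameter at 31°N:
f = 2Ω sin φ = 2 × 7.29×10⁻⁵ × sin 31° = 7.51×10⁻⁵ s⁻¹
Component geostrophic relations (x east, y north):
u_g = −(1/(fρ)) ∂P/∂y,  v_g = (1/(fρ)) ∂P/∂x
u_g = −(−0.48×10⁻³)/(7.51×10⁻⁵ × 1.25) = 5.11 m/s;  v_g = (2.5×10⁻³)/(7.51×10⁻⁵ × 1.25) = 26.6 m/s
|V_g| = √(u_g² + v_g²) = 27.1 m/s

27 m/s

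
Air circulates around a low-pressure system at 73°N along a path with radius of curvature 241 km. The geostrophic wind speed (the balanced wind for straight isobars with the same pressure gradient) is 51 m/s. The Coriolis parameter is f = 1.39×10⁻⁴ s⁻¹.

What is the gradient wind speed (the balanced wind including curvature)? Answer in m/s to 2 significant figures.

28 m/s

Around a low, centrifugal force acts outward with Coriolis, so pressure-gradient force balances both:
(1/ρ)|∂P/∂n| = fV + V²/R  →  V² + fR·V − fR·V_g = 0
With fR = 1.39×10⁻⁴ × 241×10³ m = 33.5 m/s:
V = [−fR + √((fR)² + 4 fR V_g)]/2 = [−33.5 + √(33.5² + 4×33.5×51)]/2 = 27.8 m/s
Subgeostrophic (V < V_g = 51 m/s), as expected around a low.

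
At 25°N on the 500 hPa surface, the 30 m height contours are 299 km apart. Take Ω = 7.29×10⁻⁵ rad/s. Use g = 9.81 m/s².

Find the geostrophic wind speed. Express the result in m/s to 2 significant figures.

16 m/s

Coriolis parameter at 25°N:
f = 2Ω sin φ = 2 × 7.29×10⁻⁵ × sin 25° = 6.16×10⁻⁵ s⁻¹
Height gradient: |∂Z/∂n| = 30 m / 299000 m = 1.00×10⁻⁴
On a pressure surface, geostrophic balance gives V_g = (g/f)|∂Z/∂n|:
V_g = 9.81 × 1.00×10⁻⁴ / 6.16×10⁻⁵ = 16.0 m/s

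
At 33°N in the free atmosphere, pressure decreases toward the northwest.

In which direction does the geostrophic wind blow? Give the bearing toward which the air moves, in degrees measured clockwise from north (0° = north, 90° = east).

045°

The pressure-gradient force points toward the northwest (bearing 315°).
Geostrophic balance: in the Northern Hemisphere the Coriolis force deflects motion to the right, so the geostrophic wind blows 90° to the right of the pressure-gradient force (low pressure on the left).
Rotating 315° by 90° clockwise gives 045° — the wind blows toward the northeast.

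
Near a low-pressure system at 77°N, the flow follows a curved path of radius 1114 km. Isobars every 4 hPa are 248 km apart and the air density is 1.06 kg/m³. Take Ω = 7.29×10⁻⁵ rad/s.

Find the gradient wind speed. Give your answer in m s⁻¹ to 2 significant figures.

Coriolis parameter at 77°N:
f = 2Ω sin φ = 2 × 7.29×10⁻⁵ × sin 77° = 1.42×10⁻⁴ s⁻¹
Pressure gradient: |∂P/∂n| = 400 Pa / 248000 m = 1.61×10⁻³ Pa/m
Geostrophic speed: V_g = |∂P/∂n|/(fρ) = 1.61×10⁻³/(1.42×10⁻⁴ × 1.06) = 10.7 m/s
Around a low, centrifugal force acts outward with Coriolis, so pressure-gradient force balances both:
(1/ρ)|∂P/∂n| = fV + V²/R  →  V² + fR·V − fR·V_g = 0
With fR = 1.42×10⁻⁴ × 1114×10³ m = 158 m/s:
V = [−fR + √((fR)² + 4 fR V_g)]/2 = [−158 + √(158² + 4×158×10.7)]/2 = 10.1 m/s
Subgeostrophic (V < V_g = 10.7 m/s), as expected around a low.

10 m s⁻¹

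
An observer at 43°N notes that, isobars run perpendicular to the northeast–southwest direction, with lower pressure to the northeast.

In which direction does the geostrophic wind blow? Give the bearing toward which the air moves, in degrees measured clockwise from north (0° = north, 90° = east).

135°

The pressure-gradient force points toward the northeast (bearing 045°).
Geostrophic balance: in the Northern Hemisphere the Coriolis force deflects motion to the right, so the geostrophic wind blows 90° to the right of the pressure-gradient force (low pressure on the left).
Rotating 045° by 90° clockwise gives 135° — the wind blows toward the southeast.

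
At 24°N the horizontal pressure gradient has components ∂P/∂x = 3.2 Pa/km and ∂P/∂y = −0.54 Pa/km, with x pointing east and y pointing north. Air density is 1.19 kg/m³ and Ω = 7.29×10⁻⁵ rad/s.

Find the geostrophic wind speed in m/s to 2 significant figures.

46 m/s

Coriolis parameter at 24°N:
f = 2Ω sin φ = 2 × 7.29×10⁻⁵ × sin 24° = 5.93×10⁻⁵ s⁻¹
Component geostrophic relations (x east, y north):
u_g = −(1/(fρ)) ∂P/∂y,  v_g = (1/(fρ)) ∂P/∂x
u_g = −(−0.54×10⁻³)/(5.93×10⁻⁵ × 1.19) = 7.65 m/s;  v_g = (3.2×10⁻³)/(5.93×10⁻⁵ × 1.19) = 45.3 m/s
|V_g| = √(u_g² + v_g²) = 46.0 m/s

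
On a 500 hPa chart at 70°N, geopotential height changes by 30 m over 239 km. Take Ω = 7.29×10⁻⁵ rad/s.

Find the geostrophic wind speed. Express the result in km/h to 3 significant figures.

32.4 km/h

Coriolis parameter at 70°N:
f = 2Ω sin φ = 2 × 7.29×10⁻⁵ × sin 70° = 1.37×10⁻⁴ s⁻¹
Height gradient: |∂Z/∂n| = 30 m / 239000 m = 1.26×10⁻⁴
On a pressure surface, geostrophic balance gives V_g = (g/f)|∂Z/∂n|:
V_g = 9.81 × 1.26×10⁻⁴ / 1.37×10⁻⁴ = 8.99 m/s
Converting: 8.99 m/s × 3.6 = 32.4 km/h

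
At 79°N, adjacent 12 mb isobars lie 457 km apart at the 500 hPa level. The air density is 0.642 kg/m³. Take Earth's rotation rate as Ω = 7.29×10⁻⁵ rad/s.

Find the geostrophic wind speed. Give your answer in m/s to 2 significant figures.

Coriolis parameter at 79°N:
f = 2Ω sin φ = 2 × 7.29×10⁻⁵ × sin 79° = 1.43×10⁻⁴ s⁻¹
Pressure gradient: |∂P/∂n| = 1200 Pa / 457000 m = 2.63×10⁻³ Pa/m
Geostrophic balance (pressure-gradient force = Coriolis force):
V_g = (1/(fρ)) |∂P/∂n| = 2.63×10⁻³ / (1.43×10⁻⁴ × 0.642) = 28.6 m/s

29 m/s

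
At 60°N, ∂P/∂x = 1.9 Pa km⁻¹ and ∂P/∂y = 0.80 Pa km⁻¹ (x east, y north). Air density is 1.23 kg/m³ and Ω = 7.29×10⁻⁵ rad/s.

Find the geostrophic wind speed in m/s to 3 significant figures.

Coriolis parameter at 60°N:
f = 2Ω sin φ = 2 × 7.29×10⁻⁵ × sin 60° = 1.26×10⁻⁴ s⁻¹
Component geostrophic relations (x east, y north):
u_g = −(1/(fρ)) ∂P/∂y,  v_g = (1/(fρ)) ∂P/∂x
u_g = −(0.80×10⁻³)/(1.26×10⁻⁴ × 1.23) = −5.15 m/s;  v_g = (1.9×10⁻³)/(1.26×10⁻⁴ × 1.23) = 12.2 m/s
|V_g| = √(u_g² + v_g²) = 13.3 m/s

13.3 m/s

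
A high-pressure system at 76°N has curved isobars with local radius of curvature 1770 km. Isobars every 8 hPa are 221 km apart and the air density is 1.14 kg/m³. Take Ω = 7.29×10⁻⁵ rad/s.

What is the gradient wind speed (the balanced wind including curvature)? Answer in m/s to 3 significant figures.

24.9 m/s

Coriolis parameter at 76°N:
f = 2Ω sin φ = 2 × 7.29×10⁻⁵ × sin 76° = 1.41×10⁻⁴ s⁻¹
Pressure gradient: |∂P/∂n| = 800 Pa / 221000 m = 3.62×10⁻³ Pa/m
Geostrophic speed: V_g = |∂P/∂n|/(fρ) = 3.62×10⁻³/(1.41×10⁻⁴ × 1.14) = 22.4 m/s
Around a high, pressure-gradient force acts outward with centrifugal, so Coriolis balances both:
fV = (1/ρ)|∂P/∂n| + V²/R  →  V² − fR·V + fR·V_g = 0
With fR = 1.41×10⁻⁴ × 1770×10³ m = 250 m/s:
V = [fR − √((fR)² − 4 fR V_g)]/2 = [250 − √(250² − 4×250×22.4)]/2 = 24.9 m/s
Supergeostrophic (V > V_g = 22.4 m/s), as expected around a high.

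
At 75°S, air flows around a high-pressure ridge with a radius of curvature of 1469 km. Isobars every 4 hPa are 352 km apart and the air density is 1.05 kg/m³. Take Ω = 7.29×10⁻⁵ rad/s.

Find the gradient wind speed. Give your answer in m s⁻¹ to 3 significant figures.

7.99 m s⁻¹

Coriolis parameter at 75°S:
f = 2Ω sin φ = 2 × 7.29×10⁻⁵ × sin 75° = 1.41×10⁻⁴ s⁻¹
Pressure gradient: |∂P/∂n| = 400 Pa / 352000 m = 1.14×10⁻³ Pa/m
Geostrophic speed: V_g = |∂P/∂n|/(fρ) = 1.14×10⁻³/(1.41×10⁻⁴ × 1.05) = 7.68 m/s
Around a high, pressure-gradient force acts outward with centrifugal, so Coriolis balances both:
fV = (1/ρ)|∂P/∂n| + V²/R  →  V² − fR·V + fR·V_g = 0
With fR = 1.41×10⁻⁴ × 1469×10³ m = 207 m/s:
V = [fR − √((fR)² − 4 fR V_g)]/2 = [207 − √(207² − 4×207×7.68)]/2 = 7.99 m/s
Supergeostrophic (V > V_g = 7.68 m/s), as expected around a high.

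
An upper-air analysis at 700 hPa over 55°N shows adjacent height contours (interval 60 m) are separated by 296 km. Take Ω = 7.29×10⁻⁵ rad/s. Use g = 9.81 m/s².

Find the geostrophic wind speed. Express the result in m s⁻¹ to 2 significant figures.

Coriolis parameter at 55°N:
f = 2Ω sin φ = 2 × 7.29×10⁻⁵ × sin 55° = 1.19×10⁻⁴ s⁻¹
Height gradient: |∂Z/∂n| = 60 m / 296000 m = 2.03×10⁻⁴
On a pressure surface, geostrophic balance gives V_g = (g/f)|∂Z/∂n|:
V_g = 9.81 × 2.03×10⁻⁴ / 1.19×10⁻⁴ = 16.6 m/s

17 m s⁻¹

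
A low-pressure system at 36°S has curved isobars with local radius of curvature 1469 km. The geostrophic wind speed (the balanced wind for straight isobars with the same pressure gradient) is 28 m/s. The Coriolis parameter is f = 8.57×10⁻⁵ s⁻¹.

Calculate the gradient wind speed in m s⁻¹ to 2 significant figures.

24 m s⁻¹

Around a low, centrifugal force acts outward with Coriolis, so pressure-gradient force balances both:
(1/ρ)|∂P/∂n| = fV + V²/R  →  V² + fR·V − fR·V_g = 0
With fR = 8.57×10⁻⁵ × 1469×10³ m = 126 m/s:
V = [−fR + √((fR)² + 4 fR V_g)]/2 = [−126 + √(126² + 4×126×28)]/2 = 23.6 m/s
Subgeostrophic (V < V_g = 28 m/s), as expected around a low.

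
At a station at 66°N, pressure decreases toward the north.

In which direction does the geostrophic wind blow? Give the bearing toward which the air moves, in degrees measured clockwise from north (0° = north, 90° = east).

090°

The pressure-gradient force points toward the north (bearing 000°).
Geostrophic balance: in the Northern Hemisphere the Coriolis force deflects motion to the right, so the geostrophic wind blows 90° to the right of the pressure-gradient force (low pressure on the left).
Rotating 000° by 90° clockwise gives 090° — the wind blows toward the east.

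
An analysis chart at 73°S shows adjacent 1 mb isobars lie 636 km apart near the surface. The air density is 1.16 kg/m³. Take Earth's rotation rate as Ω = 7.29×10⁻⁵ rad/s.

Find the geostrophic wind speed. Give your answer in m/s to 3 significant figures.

0.972 m/s

Coriolis parameter at 73°S:
f = 2Ω sin φ = 2 × 7.29×10⁻⁵ × sin 73° = 1.39×10⁻⁴ s⁻¹
Pressure gradient: |∂P/∂n| = 100 Pa / 636000 m = 1.57×10⁻⁴ Pa/m
Geostrophic balance (pressure-gradient force = Coriolis force):
V_g = (1/(fρ)) |∂P/∂n| = 1.57×10⁻⁴ / (1.39×10⁻⁴ × 1.16) = 0.972 m/s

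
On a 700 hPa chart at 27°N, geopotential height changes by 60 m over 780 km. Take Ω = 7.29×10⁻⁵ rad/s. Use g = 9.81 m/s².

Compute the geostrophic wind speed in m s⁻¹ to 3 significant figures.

11.4 m s⁻¹

Coriolis parameter at 27°N:
f = 2Ω sin φ = 2 × 7.29×10⁻⁵ × sin 27° = 6.62×10⁻⁵ s⁻¹
Height gradient: |∂Z/∂n| = 60 m / 780000 m = 7.69×10⁻⁵
On a pressure surface, geostrophic balance gives V_g = (g/f)|∂Z/∂n|:
V_g = 9.81 × 7.69×10⁻⁵ / 6.62×10⁻⁵ = 11.4 m/s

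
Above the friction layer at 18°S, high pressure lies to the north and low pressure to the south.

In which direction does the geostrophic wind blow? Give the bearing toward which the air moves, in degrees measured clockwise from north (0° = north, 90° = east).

The pressure-gradient force points toward the south (bearing 180°).
Geostrophic balance: in the Southern Hemisphere the Coriolis force deflects motion to the left, so the geostrophic wind blows 90° to the left of the pressure-gradient force (low pressure on the right).
Rotating 180° by 90° counterclockwise gives 090° — the wind blows toward the east.

090°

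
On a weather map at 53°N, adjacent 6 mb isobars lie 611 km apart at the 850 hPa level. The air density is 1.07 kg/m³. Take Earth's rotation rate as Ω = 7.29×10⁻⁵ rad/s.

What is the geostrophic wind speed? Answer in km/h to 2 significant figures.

28 km/h

Coriolis parameter at 53°N:
f = 2Ω sin φ = 2 × 7.29×10⁻⁵ × sin 53° = 1.16×10⁻⁴ s⁻¹
Pressure gradient: |∂P/∂n| = 600 Pa / 611000 m = 9.82×10⁻⁴ Pa/m
Geostrophic balance (pressure-gradient force = Coriolis force):
V_g = (1/(fρ)) |∂P/∂n| = 9.82×10⁻⁴ / (1.16×10⁻⁴ × 1.07) = 7.88 m/s
Converting: 7.88 m/s × 3.6 = 28 km/h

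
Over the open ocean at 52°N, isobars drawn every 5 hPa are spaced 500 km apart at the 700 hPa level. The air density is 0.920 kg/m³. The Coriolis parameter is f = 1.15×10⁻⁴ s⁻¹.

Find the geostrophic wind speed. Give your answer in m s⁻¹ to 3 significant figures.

9.45 m s⁻¹

Pressure gradient: |∂P/∂n| = 500 Pa / 500000 m = 1.00×10⁻³ Pa/m
Geostrophic balance (pressure-gradient force = Coriolis force):
V_g = (1/(fρ)) |∂P/∂n| = 1.00×10⁻³ / (1.15×10⁻⁴ × 0.920) = 9.45 m/s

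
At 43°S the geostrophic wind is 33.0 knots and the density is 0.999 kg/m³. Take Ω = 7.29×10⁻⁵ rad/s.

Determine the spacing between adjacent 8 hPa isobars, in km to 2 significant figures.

Coriolis parameter at 43°S:
f = 2Ω sin φ = 2 × 7.29×10⁻⁵ × sin 43° = 9.94×10⁻⁵ s⁻¹
Wind speed in SI: 33.0 knots = 17.0 m/s
Geostrophic balance rearranged: |∂P/∂n| = f ρ V_g
|∂P/∂n| = 9.94×10⁻⁵ × 0.999 × 17.0 = 1.69×10⁻³ Pa/m
Isobar spacing: Δn = ΔP/|∂P/∂n| = 800 Pa / 1.69×10⁻³ Pa/m = 474386 m ≈ 470 km

470 km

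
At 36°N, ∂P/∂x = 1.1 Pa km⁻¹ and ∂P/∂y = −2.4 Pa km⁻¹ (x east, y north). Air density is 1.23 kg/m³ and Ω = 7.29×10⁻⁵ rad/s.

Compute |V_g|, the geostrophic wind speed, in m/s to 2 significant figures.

Coriolis parameter at 36°N:
f = 2Ω sin φ = 2 × 7.29×10⁻⁵ × sin 36° = 8.57×10⁻⁵ s⁻¹
Component geostrophic relations (x east, y north):
u_g = −(1/(fρ)) ∂P/∂y,  v_g = (1/(fρ)) ∂P/∂x
u_g = −(−2.4×10⁻³)/(8.57×10⁻⁵ × 1.23) = 22.8 m/s;  v_g = (1.1×10⁻³)/(8.57×10⁻⁵ × 1.23) = 10.4 m/s
|V_g| = √(u_g² + v_g²) = 25.0 m/s

25 m/s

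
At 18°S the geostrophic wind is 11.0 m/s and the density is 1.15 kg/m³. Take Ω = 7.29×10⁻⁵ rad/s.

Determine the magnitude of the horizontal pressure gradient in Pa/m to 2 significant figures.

5.7×10⁻⁴ Pa/m

Coriolis parameter at 18°S:
f = 2Ω sin φ = 2 × 7.29×10⁻⁵ × sin 18° = 4.51×10⁻⁵ s⁻¹
Geostrophic balance rearranged: |∂P/∂n| = f ρ V_g
|∂P/∂n| = 4.51×10⁻⁵ × 1.15 × 11.0 = 5.70×10⁻⁴ Pa/m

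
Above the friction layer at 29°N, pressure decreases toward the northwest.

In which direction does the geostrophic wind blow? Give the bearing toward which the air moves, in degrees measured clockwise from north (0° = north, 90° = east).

045°

The pressure-gradient force points toward the northwest (bearing 315°).
Geostrophic balance: in the Northern Hemisphere the Coriolis force deflects motion to the right, so the geostrophic wind blows 90° to the right of the pressure-gradient force (low pressure on the left).
Rotating 315° by 90° clockwise gives 045° — the wind blows toward the northeast.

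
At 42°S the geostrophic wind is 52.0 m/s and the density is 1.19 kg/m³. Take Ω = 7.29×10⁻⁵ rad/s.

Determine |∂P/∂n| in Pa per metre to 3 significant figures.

6.04×10⁻³ Pa/m

Coriolis parameter at 42°S:
f = 2Ω sin φ = 2 × 7.29×10⁻⁵ × sin 42° = 9.76×10⁻⁵ s⁻¹
Geostrophic balance rearranged: |∂P/∂n| = f ρ V_g
|∂P/∂n| = 9.76×10⁻⁵ × 1.19 × 52.0 = 6.04×10⁻³ Pa/m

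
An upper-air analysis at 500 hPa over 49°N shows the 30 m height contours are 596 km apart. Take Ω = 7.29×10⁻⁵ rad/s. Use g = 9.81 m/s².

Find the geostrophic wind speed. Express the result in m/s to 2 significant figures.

4.5 m/s

Coriolis parameter at 49°N:
f = 2Ω sin φ = 2 × 7.29×10⁻⁵ × sin 49° = 1.10×10⁻⁴ s⁻¹
Height gradient: |∂Z/∂n| = 30 m / 596000 m = 5.03×10⁻⁵
On a pressure surface, geostrophic balance gives V_g = (g/f)|∂Z/∂n|:
V_g = 9.81 × 5.03×10⁻⁵ / 1.10×10⁻⁴ = 4.49 m/s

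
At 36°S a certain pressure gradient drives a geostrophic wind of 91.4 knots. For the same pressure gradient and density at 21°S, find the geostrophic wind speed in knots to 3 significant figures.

150 knots

With the same pressure gradient and density, V_g ∝ 1/f ∝ 1/sin φ.
V₂ = V₁ · sin φ₁ / sin φ₂ = 91.4 × sin 36° / sin 21°
V₂ = 91.4 × 0.5878/0.3584 = 150 knots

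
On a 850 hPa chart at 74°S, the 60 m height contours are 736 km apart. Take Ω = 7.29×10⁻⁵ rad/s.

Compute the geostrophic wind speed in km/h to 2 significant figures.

21 km/h

Coriolis parameter at 74°S:
f = 2Ω sin φ = 2 × 7.29×10⁻⁵ × sin 74° = 1.40×10⁻⁴ s⁻¹
Height gradient: |∂Z/∂n| = 60 m / 736000 m = 8.15×10⁻⁵
On a pressure surface, geostrophic balance gives V_g = (g/f)|∂Z/∂n|:
V_g = 9.81 × 8.15×10⁻⁵ / 1.40×10⁻⁴ = 5.71 m/s
Converting: 5.71 m/s × 3.6 = 21 km/h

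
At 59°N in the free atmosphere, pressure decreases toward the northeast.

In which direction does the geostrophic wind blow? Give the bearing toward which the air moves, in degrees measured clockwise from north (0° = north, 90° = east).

The pressure-gradient force points toward the northeast (bearing 045°).
Geostrophic balance: in the Northern Hemisphere the Coriolis force deflects motion to the right, so the geostrophic wind blows 90° to the right of the pressure-gradient force (low pressure on the left).
Rotating 045° by 90° clockwise gives 135° — the wind blows toward the southeast.

135°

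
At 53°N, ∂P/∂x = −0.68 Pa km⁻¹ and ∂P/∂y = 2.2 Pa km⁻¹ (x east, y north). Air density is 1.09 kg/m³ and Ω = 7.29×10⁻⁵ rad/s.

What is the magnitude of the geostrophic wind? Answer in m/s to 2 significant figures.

Coriolis parameter at 53°N:
f = 2Ω sin φ = 2 × 7.29×10⁻⁵ × sin 53° = 1.16×10⁻⁴ s⁻¹
Component geostrophic relations (x east, y north):
u_g = −(1/(fρ)) ∂P/∂y,  v_g = (1/(fρ)) ∂P/∂x
u_g = −(2.2×10⁻³)/(1.16×10⁻⁴ × 1.09) = −17.3 m/s;  v_g = (−0.68×10⁻³)/(1.16×10⁻⁴ × 1.09) = −5.36 m/s
|V_g| = √(u_g² + v_g²) = 18.1 m/s

18 m/s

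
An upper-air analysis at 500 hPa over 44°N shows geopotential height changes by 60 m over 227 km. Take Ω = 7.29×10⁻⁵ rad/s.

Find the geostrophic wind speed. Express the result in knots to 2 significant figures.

50 knots

Coriolis parameter at 44°N:
f = 2Ω sin φ = 2 × 7.29×10⁻⁵ × sin 44° = 1.01×10⁻⁴ s⁻¹
Height gradient: |∂Z/∂n| = 60 m / 227000 m = 2.64×10⁻⁴
On a pressure surface, geostrophic balance gives V_g = (g/f)|∂Z/∂n|:
V_g = 9.81 × 2.64×10⁻⁴ / 1.01×10⁻⁴ = 25.6 m/s
Converting: 25.6 m/s × 1.944 = 50 knots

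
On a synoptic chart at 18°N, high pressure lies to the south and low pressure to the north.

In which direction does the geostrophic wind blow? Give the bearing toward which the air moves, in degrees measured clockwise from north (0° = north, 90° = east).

090°

The pressure-gradient force points toward the north (bearing 000°).
Geostrophic balance: in the Northern Hemisphere the Coriolis force deflects motion to the right, so the geostrophic wind blows 90° to the right of the pressure-gradient force (low pressure on the left).
Rotating 000° by 90° clockwise gives 090° — the wind blows toward the east.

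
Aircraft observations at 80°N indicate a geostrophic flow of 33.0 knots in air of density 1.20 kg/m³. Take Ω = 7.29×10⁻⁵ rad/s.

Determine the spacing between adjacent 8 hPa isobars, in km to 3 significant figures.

Coriolis parameter at 80°N:
f = 2Ω sin φ = 2 × 7.29×10⁻⁵ × sin 80° = 1.44×10⁻⁴ s⁻¹
Wind speed in SI: 33.0 knots = 17.0 m/s
Geostrophic balance rearranged: |∂P/∂n| = f ρ V_g
|∂P/∂n| = 1.44×10⁻⁴ × 1.20 × 17.0 = 2.93×10⁻³ Pa/m
Isobar spacing: Δn = ΔP/|∂P/∂n| = 800 Pa / 2.93×10⁻³ Pa/m = 273494 m ≈ 273 km

273 km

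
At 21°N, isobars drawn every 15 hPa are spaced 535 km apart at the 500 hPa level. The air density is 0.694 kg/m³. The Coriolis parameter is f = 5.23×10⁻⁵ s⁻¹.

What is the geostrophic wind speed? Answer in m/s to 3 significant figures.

77.2 m/s

Pressure gradient: |∂P/∂n| = 1500 Pa / 535000 m = 2.80×10⁻³ Pa/m
Geostrophic balance (pressure-gradient force = Coriolis force):
V_g = (1/(fρ)) |∂P/∂n| = 2.80×10⁻³ / (5.23×10⁻⁵ × 0.694) = 77.2 m/s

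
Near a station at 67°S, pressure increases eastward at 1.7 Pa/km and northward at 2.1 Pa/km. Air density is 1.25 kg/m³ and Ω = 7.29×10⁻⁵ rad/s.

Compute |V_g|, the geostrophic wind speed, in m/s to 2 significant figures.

16 m/s

Coriolis parameter at 67°S:
f = 2Ω sin φ = 2 × 7.29×10⁻⁵ × sin 67° = 1.34×10⁻⁴ s⁻¹
In the Southern Hemisphere f is negative: f = −1.34×10⁻⁴ s⁻¹.
Component geostrophic relations (x east, y north):
u_g = −(1/(fρ)) ∂P/∂y,  v_g = (1/(fρ)) ∂P/∂x
u_g = −(2.1×10⁻³)/(−1.34×10⁻⁴ × 1.25) = 12.5 m/s;  v_g = (1.7×10⁻³)/(−1.34×10⁻⁴ × 1.25) = −10.1 m/s
|V_g| = √(u_g² + v_g²) = 16.1 m/s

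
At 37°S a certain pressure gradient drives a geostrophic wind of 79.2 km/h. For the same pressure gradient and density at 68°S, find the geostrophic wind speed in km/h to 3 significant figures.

51.4 km/h

With the same pressure gradient and density, V_g ∝ 1/f ∝ 1/sin φ.
V₂ = V₁ · sin φ₁ / sin φ₂ = 79.2 × sin 37° / sin 68°
V₂ = 79.2 × 0.6018/0.9272 = 51.4 km/h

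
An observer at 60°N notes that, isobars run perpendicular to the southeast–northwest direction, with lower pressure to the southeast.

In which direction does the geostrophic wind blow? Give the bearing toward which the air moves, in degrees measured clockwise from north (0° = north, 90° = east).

The pressure-gradient force points toward the southeast (bearing 135°).
Geostrophic balance: in the Northern Hemisphere the Coriolis force deflects motion to the right, so the geostrophic wind blows 90° to the right of the pressure-gradient force (low pressure on the left).
Rotating 135° by 90° clockwise gives 225° — the wind blows toward the southwest.

225°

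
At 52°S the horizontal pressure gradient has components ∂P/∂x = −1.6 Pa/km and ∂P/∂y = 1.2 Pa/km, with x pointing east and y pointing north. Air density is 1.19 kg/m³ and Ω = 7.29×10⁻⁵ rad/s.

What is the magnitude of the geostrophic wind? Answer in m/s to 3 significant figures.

14.6 m/s

Coriolis parameter at 52°S:
f = 2Ω sin φ = 2 × 7.29×10⁻⁵ × sin 52° = 1.15×10⁻⁴ s⁻¹
In the Southern Hemisphere f is negative: f = −1.15×10⁻⁴ s⁻¹.
Component geostrophic relations (x east, y north):
u_g = −(1/(fρ)) ∂P/∂y,  v_g = (1/(fρ)) ∂P/∂x
u_g = −(1.2×10⁻³)/(−1.15×10⁻⁴ × 1.19) = 8.78 m/s;  v_g = (−1.6×10⁻³)/(−1.15×10⁻⁴ × 1.19) = 11.7 m/s
|V_g| = √(u_g² + v_g²) = 14.6 m/s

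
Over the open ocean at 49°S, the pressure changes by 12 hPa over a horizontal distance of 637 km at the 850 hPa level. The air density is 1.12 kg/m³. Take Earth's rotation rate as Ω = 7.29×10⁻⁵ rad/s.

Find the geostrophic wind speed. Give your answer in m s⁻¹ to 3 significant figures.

15.3 m s⁻¹

Coriolis parameter at 49°S:
f = 2Ω sin φ = 2 × 7.29×10⁻⁵ × sin 49° = 1.10×10⁻⁴ s⁻¹
Pressure gradient: |∂P/∂n| = 1200 Pa / 637000 m = 1.88×10⁻³ Pa/m
Geostrophic balance (pressure-gradient force = Coriolis force):
V_g = (1/(fρ)) |∂P/∂n| = 1.88×10⁻³ / (1.10×10⁻⁴ × 1.12) = 15.3 m/s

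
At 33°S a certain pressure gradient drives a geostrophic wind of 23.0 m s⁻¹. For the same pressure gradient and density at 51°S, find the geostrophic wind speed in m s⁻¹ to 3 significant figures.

With the same pressure gradient and density, V_g ∝ 1/f ∝ 1/sin φ.
V₂ = V₁ · sin φ₁ / sin φ₂ = 23.0 × sin 33° / sin 51°
V₂ = 23.0 × 0.5446/0.7771 = 16.1 m s⁻¹

16.1 m s⁻¹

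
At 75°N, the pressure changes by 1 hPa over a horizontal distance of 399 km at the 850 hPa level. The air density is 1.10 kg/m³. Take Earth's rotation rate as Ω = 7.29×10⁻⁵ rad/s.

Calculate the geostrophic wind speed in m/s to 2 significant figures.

1.6 m/s

Coriolis parameter at 75°N:
f = 2Ω sin φ = 2 × 7.29×10⁻⁵ × sin 75° = 1.41×10⁻⁴ s⁻¹
Pressure gradient: |∂P/∂n| = 100 Pa / 399000 m = 2.51×10⁻⁴ Pa/m
Geostrophic balance (pressure-gradient force = Coriolis force):
V_g = (1/(fρ)) |∂P/∂n| = 2.51×10⁻⁴ / (1.41×10⁻⁴ × 1.10) = 1.62 m/s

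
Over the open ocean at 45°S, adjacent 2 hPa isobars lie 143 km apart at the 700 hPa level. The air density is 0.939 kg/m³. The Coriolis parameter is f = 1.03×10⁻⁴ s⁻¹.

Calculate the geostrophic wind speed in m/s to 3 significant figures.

14.5 m/s

Pressure gradient: |∂P/∂n| = 200 Pa / 143000 m = 1.40×10⁻³ Pa/m
Geostrophic balance (pressure-gradient force = Coriolis force):
V_g = (1/(fρ)) |∂P/∂n| = 1.40×10⁻³ / (1.03×10⁻⁴ × 0.939) = 14.5 m/s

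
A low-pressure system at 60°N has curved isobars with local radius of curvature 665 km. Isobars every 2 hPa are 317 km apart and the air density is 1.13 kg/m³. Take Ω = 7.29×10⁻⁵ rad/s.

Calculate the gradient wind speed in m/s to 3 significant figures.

Coriolis parameter at 60°N:
f = 2Ω sin φ = 2 × 7.29×10⁻⁵ × sin 60° = 1.26×10⁻⁴ s⁻¹
Pressure gradient: |∂P/∂n| = 200 Pa / 317000 m = 6.31×10⁻⁴ Pa/m
Geostrophic speed: V_g = |∂P/∂n|/(fρ) = 6.31×10⁻⁴/(1.26×10⁻⁴ × 1.13) = 4.42 m/s
Around a low, centrifugal force acts outward with Coriolis, so pressure-gradient force balances both:
(1/ρ)|∂P/∂n| = fV + V²/R  →  V² + fR·V − fR·V_g = 0
With fR = 1.26×10⁻⁴ × 665×10³ m = 84.0 m/s:
V = [−fR + √((fR)² + 4 fR V_g)]/2 = [−84.0 + √(84.0² + 4×84.0×4.42)]/2 = 4.21 m/s
Subgeostrophic (V < V_g = 4.42 m/s), as expected around a low.

4.21 m/s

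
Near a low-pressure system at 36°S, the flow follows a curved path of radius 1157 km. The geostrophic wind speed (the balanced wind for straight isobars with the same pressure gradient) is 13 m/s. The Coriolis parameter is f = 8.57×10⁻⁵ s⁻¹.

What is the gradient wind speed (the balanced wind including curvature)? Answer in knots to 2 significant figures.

Around a low, centrifugal force acts outward with Coriolis, so pressure-gradient force balances both:
(1/ρ)|∂P/∂n| = fV + V²/R  →  V² + fR·V − fR·V_g = 0
With fR = 8.57×10⁻⁵ × 1157×10³ m = 99.2 m/s:
V = [−fR + √((fR)² + 4 fR V_g)]/2 = [−99.2 + √(99.2² + 4×99.2×13)]/2 = 11.6 m/s
Subgeostrophic (V < V_g = 13 m/s), as expected around a low.
Converting: 11.6 m/s × 1.944 = 23 knots

23 knots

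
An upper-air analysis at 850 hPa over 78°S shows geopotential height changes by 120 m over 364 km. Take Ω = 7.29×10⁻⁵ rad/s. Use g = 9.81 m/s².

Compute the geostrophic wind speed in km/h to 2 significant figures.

82 km/h

Coriolis parameter at 78°S:
f = 2Ω sin φ = 2 × 7.29×10⁻⁵ × sin 78° = 1.43×10⁻⁴ s⁻¹
Height gradient: |∂Z/∂n| = 120 m / 364000 m = 3.30×10⁻⁴
On a pressure surface, geostrophic balance gives V_g = (g/f)|∂Z/∂n|:
V_g = 9.81 × 3.30×10⁻⁴ / 1.43×10⁻⁴ = 22.7 m/s
Converting: 22.7 m/s × 3.6 = 82 km/h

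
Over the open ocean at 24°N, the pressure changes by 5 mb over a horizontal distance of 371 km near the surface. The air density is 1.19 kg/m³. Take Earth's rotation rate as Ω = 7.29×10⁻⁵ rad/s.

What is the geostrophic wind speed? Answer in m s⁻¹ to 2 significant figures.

Coriolis parameter at 24°N:
f = 2Ω sin φ = 2 × 7.29×10⁻⁵ × sin 24° = 5.93×10⁻⁵ s⁻¹
Pressure gradient: |∂P/∂n| = 500 Pa / 371000 m = 1.35×10⁻³ Pa/m
Geostrophic balance (pressure-gradient force = Coriolis force):
V_g = (1/(fρ)) |∂P/∂n| = 1.35×10⁻³ / (5.93×10⁻⁵ × 1.19) = 19.1 m/s

19 m s⁻¹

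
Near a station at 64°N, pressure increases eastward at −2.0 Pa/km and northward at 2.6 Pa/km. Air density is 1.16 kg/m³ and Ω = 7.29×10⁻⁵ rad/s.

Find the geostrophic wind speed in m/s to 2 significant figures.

22 m/s

Coriolis parameter at 64°N:
f = 2Ω sin φ = 2 × 7.29×10⁻⁵ × sin 64° = 1.31×10⁻⁴ s⁻¹
Component geostrophic relations (x east, y north):
u_g = −(1/(fρ)) ∂P/∂y,  v_g = (1/(fρ)) ∂P/∂x
u_g = −(2.6×10⁻³)/(1.31×10⁻⁴ × 1.16) = −17.1 m/s;  v_g = (−2.0×10⁻³)/(1.31×10⁻⁴ × 1.16) = −13.2 m/s
|V_g| = √(u_g² + v_g²) = 21.6 m/s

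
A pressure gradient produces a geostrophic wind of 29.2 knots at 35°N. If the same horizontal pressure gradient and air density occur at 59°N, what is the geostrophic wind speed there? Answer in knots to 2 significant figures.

With the same pressure gradient and density, V_g ∝ 1/f ∝ 1/sin φ.
V₂ = V₁ · sin φ₁ / sin φ₂ = 29.2 × sin 35° / sin 59°
V₂ = 29.2 × 0.5736/0.8572 = 20 knots

20 knots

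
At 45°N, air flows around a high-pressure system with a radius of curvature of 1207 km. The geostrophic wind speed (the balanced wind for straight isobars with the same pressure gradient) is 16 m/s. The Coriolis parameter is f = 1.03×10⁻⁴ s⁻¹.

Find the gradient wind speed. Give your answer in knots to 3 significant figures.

36.7 knots

Around a high, pressure-gradient force acts outward with centrifugal, so Coriolis balances both:
fV = (1/ρ)|∂P/∂n| + V²/R  →  V² − fR·V + fR·V_g = 0
With fR = 1.03×10⁻⁴ × 1207×10³ m = 124 m/s:
V = [fR − √((fR)² − 4 fR V_g)]/2 = [124 − √(124² − 4×124×16)]/2 = 18.9 m/s
Supergeostrophic (V > V_g = 16 m/s), as expected around a high.
Converting: 18.9 m/s × 1.944 = 36.7 knots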